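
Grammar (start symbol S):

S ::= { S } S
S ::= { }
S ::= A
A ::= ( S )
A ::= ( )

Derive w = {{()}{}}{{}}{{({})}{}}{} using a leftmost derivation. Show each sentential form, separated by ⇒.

S ⇒ {S}S   [S ::= { S } S]
{S}S ⇒ {{S}S}S   [S ::= { S } S]
{{S}S}S ⇒ {{A}S}S   [S ::= A]
{{A}S}S ⇒ {{()}S}S   [A ::= ( )]
{{()}S}S ⇒ {{()}{}}S   [S ::= { }]
{{()}{}}S ⇒ {{()}{}}{S}S   [S ::= { S } S]
{{()}{}}{S}S ⇒ {{()}{}}{{}}S   [S ::= { }]
{{()}{}}{{}}S ⇒ {{()}{}}{{}}{S}S   [S ::= { S } S]
{{()}{}}{{}}{S}S ⇒ {{()}{}}{{}}{{S}S}S   [S ::= { S } S]
{{()}{}}{{}}{{S}S}S ⇒ {{()}{}}{{}}{{A}S}S   [S ::= A]
{{()}{}}{{}}{{A}S}S ⇒ {{()}{}}{{}}{{(S)}S}S   [A ::= ( S )]
{{()}{}}{{}}{{(S)}S}S ⇒ {{()}{}}{{}}{{({})}S}S   [S ::= { }]
{{()}{}}{{}}{{({})}S}S ⇒ {{()}{}}{{}}{{({})}{}}S   [S ::= { }]
{{()}{}}{{}}{{({})}{}}S ⇒ {{()}{}}{{}}{{({})}{}}{}   [S ::= { }]

S ⇒ {S}S ⇒ {{S}S}S ⇒ {{A}S}S ⇒ {{()}S}S ⇒ {{()}{}}S ⇒ {{()}{}}{S}S ⇒ {{()}{}}{{}}S ⇒ {{()}{}}{{}}{S}S ⇒ {{()}{}}{{}}{{S}S}S ⇒ {{()}{}}{{}}{{A}S}S ⇒ {{()}{}}{{}}{{(S)}S}S ⇒ {{()}{}}{{}}{{({})}S}S ⇒ {{()}{}}{{}}{{({})}{}}S ⇒ {{()}{}}{{}}{{({})}{}}{}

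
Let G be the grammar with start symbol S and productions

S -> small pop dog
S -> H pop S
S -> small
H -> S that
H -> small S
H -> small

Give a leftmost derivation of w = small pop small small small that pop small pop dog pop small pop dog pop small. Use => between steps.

S => H pop S   [S -> H pop S]
H pop S => small pop S   [H -> small]
small pop S => small pop H pop S   [S -> H pop S]
small pop H pop S => small pop small S pop S   [H -> small S]
small pop small S pop S => small pop small H pop S pop S   [S -> H pop S]
small pop small H pop S pop S => small pop small small S pop S pop S   [H -> small S]
small pop small small S pop S pop S => small pop small small H pop S pop S pop S   [S -> H pop S]
small pop small small H pop S pop S pop S => small pop small small S that pop S pop S pop S   [H -> S that]
small pop small small S that pop S pop S pop S => small pop small small small that pop S pop S pop S   [S -> small]
small pop small small small that pop S pop S pop S => small pop small small small that pop small pop dog pop S pop S   [S -> small pop dog]
small pop small small small that pop small pop dog pop S pop S => small pop small small small that pop small pop dog pop small pop dog pop S   [S -> small pop dog]
small pop small small small that pop small pop dog pop small pop dog pop S => small pop small small small that pop small pop dog pop small pop dog pop small   [S -> small]

S => H pop S => small pop S => small pop H pop S => small pop small S pop S => small pop small H pop S pop S => small pop small small S pop S pop S => small pop small small H pop S pop S pop S => small pop small small S that pop S pop S pop S => small pop small small small that pop S pop S pop S => small pop small small small that pop small pop dog pop S pop S => small pop small small small that pop small pop dog pop small pop dog pop S => small pop small small small that pop small pop dog pop small pop dog pop small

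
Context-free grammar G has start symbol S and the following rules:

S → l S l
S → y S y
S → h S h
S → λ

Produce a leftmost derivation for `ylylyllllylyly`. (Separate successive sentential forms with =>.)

S => ySy => ylSly => ylySyly => ylylSlyly => ylylySylyly => ylylylSlylyly => ylylyllSllylyly => ylylyllllylyly

S => ySy   [S → y S y]
ySy => ylSly   [S → l S l]
ylSly => ylySyly   [S → y S y]
ylySyly => ylylSlyly   [S → l S l]
ylylSlyly => ylylySylyly   [S → y S y]
ylylySylyly => ylylylSlylyly   [S → l S l]
ylylylSlylyly => ylylyllSllylyly   [S → l S l]
ylylyllSllylyly => ylylyllllylyly   [S → λ]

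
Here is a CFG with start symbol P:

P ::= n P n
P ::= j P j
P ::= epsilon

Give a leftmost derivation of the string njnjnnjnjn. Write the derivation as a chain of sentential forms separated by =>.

P => nPn => njPjn => njnPnjn => njnjPjnjn => njnjnPnjnjn => njnjnnjnjn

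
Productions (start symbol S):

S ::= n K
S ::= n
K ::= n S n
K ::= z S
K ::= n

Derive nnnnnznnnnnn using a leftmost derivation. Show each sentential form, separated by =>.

S => nK => nnSn => nnnKn => nnnnSnn => nnnnnKnn => nnnnnzSnn => nnnnnznKnn => nnnnnznnSnnn => nnnnnznnnnnn

S => nK   [S ::= n K]
nK => nnSn   [K ::= n S n]
nnSn => nnnKn   [S ::= n K]
nnnKn => nnnnSnn   [K ::= n S n]
nnnnSnn => nnnnnKnn   [S ::= n K]
nnnnnKnn => nnnnnzSnn   [K ::= z S]
nnnnnzSnn => nnnnnznKnn   [S ::= n K]
nnnnnznKnn => nnnnnznnSnnn   [K ::= n S n]
nnnnnznnSnnn => nnnnnznnnnnn   [S ::= n]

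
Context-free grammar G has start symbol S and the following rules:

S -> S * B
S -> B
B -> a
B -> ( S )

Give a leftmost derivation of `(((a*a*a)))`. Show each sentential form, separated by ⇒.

S⇒B⇒(S)⇒(B)⇒((S))⇒((B))⇒(((S)))⇒(((S*B)))⇒(((S*B*B)))⇒(((B*B*B)))⇒(((a*B*B)))⇒(((a*a*B)))⇒(((a*a*a)))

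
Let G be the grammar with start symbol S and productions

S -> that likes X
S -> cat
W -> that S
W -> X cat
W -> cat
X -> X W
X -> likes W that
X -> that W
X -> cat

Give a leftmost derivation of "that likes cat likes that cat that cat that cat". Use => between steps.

S => that likes X => that likes X W => that likes X W W => that likes cat W W => that likes cat X cat W => that likes cat likes W that cat W => that likes cat likes that S that cat W => that likes cat likes that cat that cat W => that likes cat likes that cat that cat that S => that likes cat likes that cat that cat that cat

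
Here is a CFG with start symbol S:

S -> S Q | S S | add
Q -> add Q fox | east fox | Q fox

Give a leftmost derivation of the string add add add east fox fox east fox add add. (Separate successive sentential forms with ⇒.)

S ⇒ S S ⇒ add S ⇒ add S S ⇒ add S S S ⇒ add S Q S S ⇒ add S Q Q S S ⇒ add add Q Q S S ⇒ add add add Q fox Q S S ⇒ add add add east fox fox Q S S ⇒ add add add east fox fox east fox S S ⇒ add add add east fox fox east fox add S ⇒ add add add east fox fox east fox add add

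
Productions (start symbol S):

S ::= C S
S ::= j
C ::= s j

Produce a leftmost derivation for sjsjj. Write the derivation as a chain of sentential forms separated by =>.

S => CS => sjS => sjCS => sjsjS => sjsjj

S => CS   [S ::= C S]
CS => sjS   [C ::= s j]
sjS => sjCS   [S ::= C S]
sjCS => sjsjS   [C ::= s j]
sjsjS => sjsjj   [S ::= j]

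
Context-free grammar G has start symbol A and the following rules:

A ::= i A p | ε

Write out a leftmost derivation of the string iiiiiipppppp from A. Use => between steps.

A => iAp => iiApp => iiiAppp => iiiiApppp => iiiiiAppppp => iiiiiiApppppp => iiiiiipppppp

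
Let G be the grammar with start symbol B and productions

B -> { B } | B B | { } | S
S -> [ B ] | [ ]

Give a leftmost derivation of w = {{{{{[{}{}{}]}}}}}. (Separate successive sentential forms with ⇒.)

B⇒{B}⇒{{B}}⇒{{{B}}}⇒{{{{B}}}}⇒{{{{{B}}}}}⇒{{{{{S}}}}}⇒{{{{{[B]}}}}}⇒{{{{{[BB]}}}}}⇒{{{{{[BBB]}}}}}⇒{{{{{[{}BB]}}}}}⇒{{{{{[{}{}B]}}}}}⇒{{{{{[{}{}{}]}}}}}

B ⇒ {B}   [B -> { B }]
{B} ⇒ {{B}}   [B -> { B }]
{{B}} ⇒ {{{B}}}   [B -> { B }]
{{{B}}} ⇒ {{{{B}}}}   [B -> { B }]
{{{{B}}}} ⇒ {{{{{B}}}}}   [B -> { B }]
{{{{{B}}}}} ⇒ {{{{{S}}}}}   [B -> S]
{{{{{S}}}}} ⇒ {{{{{[B]}}}}}   [S -> [ B ]]
{{{{{[B]}}}}} ⇒ {{{{{[BB]}}}}}   [B -> B B]
{{{{{[BB]}}}}} ⇒ {{{{{[BBB]}}}}}   [B -> B B]
{{{{{[BBB]}}}}} ⇒ {{{{{[{}BB]}}}}}   [B -> { }]
{{{{{[{}BB]}}}}} ⇒ {{{{{[{}{}B]}}}}}   [B -> { }]
{{{{{[{}{}B]}}}}} ⇒ {{{{{[{}{}{}]}}}}}   [B -> { }]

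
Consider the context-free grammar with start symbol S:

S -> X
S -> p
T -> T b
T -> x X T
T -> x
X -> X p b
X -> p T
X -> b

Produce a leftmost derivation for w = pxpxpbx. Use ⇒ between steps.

S ⇒ X ⇒ pT ⇒ pxXT ⇒ pxXpbT ⇒ pxpTpbT ⇒ pxpxpbT ⇒ pxpxpbx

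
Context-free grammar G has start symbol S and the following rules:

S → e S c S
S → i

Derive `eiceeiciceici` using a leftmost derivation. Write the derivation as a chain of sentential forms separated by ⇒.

S ⇒ eScS ⇒ eicS ⇒ eiceScS ⇒ eiceeScScS ⇒ eiceeicScS ⇒ eiceeicicS ⇒ eiceeiciceScS ⇒ eiceeiciceicS ⇒ eiceeiciceici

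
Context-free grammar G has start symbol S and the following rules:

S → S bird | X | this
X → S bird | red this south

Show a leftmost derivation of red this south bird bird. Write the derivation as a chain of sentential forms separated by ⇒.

S ⇒ S bird ⇒ S bird bird ⇒ X bird bird ⇒ red this south bird bird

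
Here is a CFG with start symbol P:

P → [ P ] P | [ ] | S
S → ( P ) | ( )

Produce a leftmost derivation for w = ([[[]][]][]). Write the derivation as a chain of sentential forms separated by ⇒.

P ⇒ S   [P → S]
S ⇒ (P)   [S → ( P )]
(P) ⇒ ([P]P)   [P → [ P ] P]
([P]P) ⇒ ([[P]P]P)   [P → [ P ] P]
([[P]P]P) ⇒ ([[[]]P]P)   [P → [ ]]
([[[]]P]P) ⇒ ([[[]][]]P)   [P → [ ]]
([[[]][]]P) ⇒ ([[[]][]][])   [P → [ ]]

P ⇒ S ⇒ (P) ⇒ ([P]P) ⇒ ([[P]P]P) ⇒ ([[[]]P]P) ⇒ ([[[]][]]P) ⇒ ([[[]][]][])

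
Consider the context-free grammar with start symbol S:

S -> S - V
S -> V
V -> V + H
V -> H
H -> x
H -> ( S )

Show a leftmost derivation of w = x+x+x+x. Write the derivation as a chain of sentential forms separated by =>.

S => V => V+H => V+H+H => V+H+H+H => H+H+H+H => x+H+H+H => x+x+H+H => x+x+x+H => x+x+x+x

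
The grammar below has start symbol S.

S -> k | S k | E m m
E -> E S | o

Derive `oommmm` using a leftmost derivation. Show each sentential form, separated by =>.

S => Emm => ESmm => oSmm => oEmmmm => oommmm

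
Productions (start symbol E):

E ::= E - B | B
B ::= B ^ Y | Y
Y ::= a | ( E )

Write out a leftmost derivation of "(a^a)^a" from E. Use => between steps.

E => B => B^Y => Y^Y => (E)^Y => (B)^Y => (B^Y)^Y => (Y^Y)^Y => (a^Y)^Y => (a^a)^Y => (a^a)^a

E => B   [E ::= B]
B => B^Y   [B ::= B ^ Y]
B^Y => Y^Y   [B ::= Y]
Y^Y => (E)^Y   [Y ::= ( E )]
(E)^Y => (B)^Y   [E ::= B]
(B)^Y => (B^Y)^Y   [B ::= B ^ Y]
(B^Y)^Y => (Y^Y)^Y   [B ::= Y]
(Y^Y)^Y => (a^Y)^Y   [Y ::= a]
(a^Y)^Y => (a^a)^Y   [Y ::= a]
(a^a)^Y => (a^a)^a   [Y ::= a]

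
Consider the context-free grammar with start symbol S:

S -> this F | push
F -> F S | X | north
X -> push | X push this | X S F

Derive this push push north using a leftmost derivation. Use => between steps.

S => this F => this X => this X S F => this push S F => this push push F => this push push north

S => this F   [S -> this F]
this F => this X   [F -> X]
this X => this X S F   [X -> X S F]
this X S F => this push S F   [X -> push]
this push S F => this push push F   [S -> push]
this push push F => this push push north   [F -> north]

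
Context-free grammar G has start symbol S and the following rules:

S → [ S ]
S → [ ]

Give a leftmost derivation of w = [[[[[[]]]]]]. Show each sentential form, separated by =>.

S => [S] => [[S]] => [[[S]]] => [[[[S]]]] => [[[[[S]]]]] => [[[[[[]]]]]]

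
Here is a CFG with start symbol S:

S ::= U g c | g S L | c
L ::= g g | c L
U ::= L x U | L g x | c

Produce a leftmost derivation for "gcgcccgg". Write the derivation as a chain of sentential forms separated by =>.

S => gSL   [S ::= g S L]
gSL => gUgcL   [S ::= U g c]
gUgcL => gcgcL   [U ::= c]
gcgcL => gcgccL   [L ::= c L]
gcgccL => gcgcccL   [L ::= c L]
gcgcccL => gcgcccgg   [L ::= g g]

S => gSL => gUgcL => gcgcL => gcgccL => gcgcccL => gcgcccgg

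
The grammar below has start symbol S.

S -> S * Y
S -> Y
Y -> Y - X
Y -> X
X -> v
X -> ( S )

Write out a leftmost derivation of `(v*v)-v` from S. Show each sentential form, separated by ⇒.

S ⇒ Y   [S -> Y]
Y ⇒ Y-X   [Y -> Y - X]
Y-X ⇒ X-X   [Y -> X]
X-X ⇒ (S)-X   [X -> ( S )]
(S)-X ⇒ (S*Y)-X   [S -> S * Y]
(S*Y)-X ⇒ (Y*Y)-X   [S -> Y]
(Y*Y)-X ⇒ (X*Y)-X   [Y -> X]
(X*Y)-X ⇒ (v*Y)-X   [X -> v]
(v*Y)-X ⇒ (v*X)-X   [Y -> X]
(v*X)-X ⇒ (v*v)-X   [X -> v]
(v*v)-X ⇒ (v*v)-v   [X -> v]

S⇒Y⇒Y-X⇒X-X⇒(S)-X⇒(S*Y)-X⇒(Y*Y)-X⇒(X*Y)-X⇒(v*Y)-X⇒(v*X)-X⇒(v*v)-X⇒(v*v)-v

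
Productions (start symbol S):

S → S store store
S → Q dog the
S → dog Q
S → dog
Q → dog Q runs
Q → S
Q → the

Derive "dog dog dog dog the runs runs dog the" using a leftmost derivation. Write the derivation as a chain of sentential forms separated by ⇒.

S ⇒ dog Q   [S → dog Q]
dog Q ⇒ dog S   [Q → S]
dog S ⇒ dog Q dog the   [S → Q dog the]
dog Q dog the ⇒ dog dog Q runs dog the   [Q → dog Q runs]
dog dog Q runs dog the ⇒ dog dog dog Q runs runs dog the   [Q → dog Q runs]
dog dog dog Q runs runs dog the ⇒ dog dog dog S runs runs dog the   [Q → S]
dog dog dog S runs runs dog the ⇒ dog dog dog dog Q runs runs dog the   [S → dog Q]
dog dog dog dog Q runs runs dog the ⇒ dog dog dog dog the runs runs dog the   [Q → the]

S ⇒ dog Q ⇒ dog S ⇒ dog Q dog the ⇒ dog dog Q runs dog the ⇒ dog dog dog Q runs runs dog the ⇒ dog dog dog S runs runs dog the ⇒ dog dog dog dog Q runs runs dog the ⇒ dog dog dog dog the runs runs dog the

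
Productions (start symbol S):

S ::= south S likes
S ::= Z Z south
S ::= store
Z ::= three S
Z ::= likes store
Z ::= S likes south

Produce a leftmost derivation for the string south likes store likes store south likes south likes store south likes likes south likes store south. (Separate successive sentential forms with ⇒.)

S ⇒ Z Z south ⇒ S likes south Z south ⇒ south S likes likes south Z south ⇒ south Z Z south likes likes south Z south ⇒ south S likes south Z south likes likes south Z south ⇒ south Z Z south likes south Z south likes likes south Z south ⇒ south likes store Z south likes south Z south likes likes south Z south ⇒ south likes store likes store south likes south Z south likes likes south Z south ⇒ south likes store likes store south likes south likes store south likes likes south Z south ⇒ south likes store likes store south likes south likes store south likes likes south likes store south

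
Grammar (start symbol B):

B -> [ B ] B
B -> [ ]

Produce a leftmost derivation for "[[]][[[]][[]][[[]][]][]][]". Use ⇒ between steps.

B⇒[B]B⇒[[]]B⇒[[]][B]B⇒[[]][[B]B]B⇒[[]][[[]]B]B⇒[[]][[[]][B]B]B⇒[[]][[[]][[]]B]B⇒[[]][[[]][[]][B]B]B⇒[[]][[[]][[]][[B]B]B]B⇒[[]][[[]][[]][[[]]B]B]B⇒[[]][[[]][[]][[[]][]]B]B⇒[[]][[[]][[]][[[]][]][]]B⇒[[]][[[]][[]][[[]][]][]][]

B ⇒ [B]B   [B -> [ B ] B]
[B]B ⇒ [[]]B   [B -> [ ]]
[[]]B ⇒ [[]][B]B   [B -> [ B ] B]
[[]][B]B ⇒ [[]][[B]B]B   [B -> [ B ] B]
[[]][[B]B]B ⇒ [[]][[[]]B]B   [B -> [ ]]
[[]][[[]]B]B ⇒ [[]][[[]][B]B]B   [B -> [ B ] B]
[[]][[[]][B]B]B ⇒ [[]][[[]][[]]B]B   [B -> [ ]]
[[]][[[]][[]]B]B ⇒ [[]][[[]][[]][B]B]B   [B -> [ B ] B]
[[]][[[]][[]][B]B]B ⇒ [[]][[[]][[]][[B]B]B]B   [B -> [ B ] B]
[[]][[[]][[]][[B]B]B]B ⇒ [[]][[[]][[]][[[]]B]B]B   [B -> [ ]]
[[]][[[]][[]][[[]]B]B]B ⇒ [[]][[[]][[]][[[]][]]B]B   [B -> [ ]]
[[]][[[]][[]][[[]][]]B]B ⇒ [[]][[[]][[]][[[]][]][]]B   [B -> [ ]]
[[]][[[]][[]][[[]][]][]]B ⇒ [[]][[[]][[]][[[]][]][]][]   [B -> [ ]]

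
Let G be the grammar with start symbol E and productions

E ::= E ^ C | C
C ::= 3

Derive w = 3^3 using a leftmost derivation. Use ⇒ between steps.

E ⇒ E^C   [E ::= E ^ C]
E^C ⇒ C^C   [E ::= C]
C^C ⇒ 3^C   [C ::= 3]
3^C ⇒ 3^3   [C ::= 3]

E ⇒ E^C ⇒ C^C ⇒ 3^C ⇒ 3^3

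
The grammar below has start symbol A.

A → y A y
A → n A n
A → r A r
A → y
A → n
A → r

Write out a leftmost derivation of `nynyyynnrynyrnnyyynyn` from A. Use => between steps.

A => nAn   [A → n A n]
nAn => nyAyn   [A → y A y]
nyAyn => nynAnyn   [A → n A n]
nynAnyn => nynyAynyn   [A → y A y]
nynyAynyn => nynyyAyynyn   [A → y A y]
nynyyAyynyn => nynyyyAyyynyn   [A → y A y]
nynyyyAyyynyn => nynyyynAnyyynyn   [A → n A n]
nynyyynAnyyynyn => nynyyynnAnnyyynyn   [A → n A n]
nynyyynnAnnyyynyn => nynyyynnrArnnyyynyn   [A → r A r]
nynyyynnrArnnyyynyn => nynyyynnryAyrnnyyynyn   [A → y A y]
nynyyynnryAyrnnyyynyn => nynyyynnrynyrnnyyynyn   [A → n]

A => nAn => nyAyn => nynAnyn => nynyAynyn => nynyyAyynyn => nynyyyAyyynyn => nynyyynAnyyynyn => nynyyynnAnnyyynyn => nynyyynnrArnnyyynyn => nynyyynnryAyrnnyyynyn => nynyyynnrynyrnnyyynyn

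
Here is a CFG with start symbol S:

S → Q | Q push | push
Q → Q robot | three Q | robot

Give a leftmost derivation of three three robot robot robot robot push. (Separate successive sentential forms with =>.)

S => Q push => Q robot push => three Q robot push => three Q robot robot push => three three Q robot robot push => three three Q robot robot robot push => three three robot robot robot robot push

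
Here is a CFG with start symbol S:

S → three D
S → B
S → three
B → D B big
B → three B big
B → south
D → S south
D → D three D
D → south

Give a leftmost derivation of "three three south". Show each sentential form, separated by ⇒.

S ⇒ three D ⇒ three S south ⇒ three three south

S ⇒ three D   [S → three D]
three D ⇒ three S south   [D → S south]
three S south ⇒ three three south   [S → three]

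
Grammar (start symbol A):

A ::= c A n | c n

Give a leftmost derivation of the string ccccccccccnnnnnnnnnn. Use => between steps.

A => cAn   [A ::= c A n]
cAn => ccAnn   [A ::= c A n]
ccAnn => cccAnnn   [A ::= c A n]
cccAnnn => ccccAnnnn   [A ::= c A n]
ccccAnnnn => cccccAnnnnn   [A ::= c A n]
cccccAnnnnn => ccccccAnnnnnn   [A ::= c A n]
ccccccAnnnnnn => cccccccAnnnnnnn   [A ::= c A n]
cccccccAnnnnnnn => ccccccccAnnnnnnnn   [A ::= c A n]
ccccccccAnnnnnnnn => cccccccccAnnnnnnnnn   [A ::= c A n]
cccccccccAnnnnnnnnn => ccccccccccnnnnnnnnnn   [A ::= c n]

A=>cAn=>ccAnn=>cccAnnn=>ccccAnnnn=>cccccAnnnnn=>ccccccAnnnnnn=>cccccccAnnnnnnn=>ccccccccAnnnnnnnn=>cccccccccAnnnnnnnnn=>ccccccccccnnnnnnnnnn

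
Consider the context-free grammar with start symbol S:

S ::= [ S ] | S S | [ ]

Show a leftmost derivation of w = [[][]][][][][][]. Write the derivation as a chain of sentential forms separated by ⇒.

S ⇒ SS   [S ::= S S]
SS ⇒ SSS   [S ::= S S]
SSS ⇒ SSSS   [S ::= S S]
SSSS ⇒ SSSSS   [S ::= S S]
SSSSS ⇒ SSSSSS   [S ::= S S]
SSSSSS ⇒ [S]SSSSS   [S ::= [ S ]]
[S]SSSSS ⇒ [SS]SSSSS   [S ::= S S]
[SS]SSSSS ⇒ [[]S]SSSSS   [S ::= [ ]]
[[]S]SSSSS ⇒ [[][]]SSSSS   [S ::= [ ]]
[[][]]SSSSS ⇒ [[][]][]SSSS   [S ::= [ ]]
[[][]][]SSSS ⇒ [[][]][][]SSS   [S ::= [ ]]
[[][]][][]SSS ⇒ [[][]][][][]SS   [S ::= [ ]]
[[][]][][][]SS ⇒ [[][]][][][][]S   [S ::= [ ]]
[[][]][][][][]S ⇒ [[][]][][][][][]   [S ::= [ ]]

S ⇒ SS ⇒ SSS ⇒ SSSS ⇒ SSSSS ⇒ SSSSSS ⇒ [S]SSSSS ⇒ [SS]SSSSS ⇒ [[]S]SSSSS ⇒ [[][]]SSSSS ⇒ [[][]][]SSSS ⇒ [[][]][][]SSS ⇒ [[][]][][][]SS ⇒ [[][]][][][][]S ⇒ [[][]][][][][][]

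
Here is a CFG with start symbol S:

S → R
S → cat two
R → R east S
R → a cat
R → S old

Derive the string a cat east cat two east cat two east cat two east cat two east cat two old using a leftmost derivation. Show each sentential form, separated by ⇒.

S ⇒ R   [S → R]
R ⇒ S old   [R → S old]
S old ⇒ R old   [S → R]
R old ⇒ R east S old   [R → R east S]
R east S old ⇒ R east S east S old   [R → R east S]
R east S east S old ⇒ R east S east S east S old   [R → R east S]
R east S east S east S old ⇒ R east S east S east S east S old   [R → R east S]
R east S east S east S east S old ⇒ R east S east S east S east S east S old   [R → R east S]
R east S east S east S east S east S old ⇒ a cat east S east S east S east S east S old   [R → a cat]
a cat east S east S east S east S east S old ⇒ a cat east cat two east S east S east S east S old   [S → cat two]
a cat east cat two east S east S east S east S old ⇒ a cat east cat two east cat two east S east S east S old   [S → cat two]
a cat east cat two east cat two east S east S east S old ⇒ a cat east cat two east cat two east cat two east S east S old   [S → cat two]
a cat east cat two east cat two east cat two east S east S old ⇒ a cat east cat two east cat two east cat two east cat two east S old   [S → cat two]
a cat east cat two east cat two east cat two east cat two east S old ⇒ a cat east cat two east cat two east cat two east cat two east cat two old   [S → cat two]

S ⇒ R ⇒ S old ⇒ R old ⇒ R east S old ⇒ R east S east S old ⇒ R east S east S east S old ⇒ R east S east S east S east S old ⇒ R east S east S east S east S east S old ⇒ a cat east S east S east S east S east S old ⇒ a cat east cat two east S east S east S east S old ⇒ a cat east cat two east cat two east S east S east S old ⇒ a cat east cat two east cat two east cat two east S east S old ⇒ a cat east cat two east cat two east cat two east cat two east S old ⇒ a cat east cat two east cat two east cat two east cat two east cat two old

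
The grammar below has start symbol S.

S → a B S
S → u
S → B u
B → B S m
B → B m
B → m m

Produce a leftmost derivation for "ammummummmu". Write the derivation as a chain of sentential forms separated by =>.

S => aBS   [S → a B S]
aBS => aBmS   [B → B m]
aBmS => aBmmS   [B → B m]
aBmmS => aBSmmmS   [B → B S m]
aBSmmmS => aBmSmmmS   [B → B m]
aBmSmmmS => aBSmmSmmmS   [B → B S m]
aBSmmSmmmS => ammSmmSmmmS   [B → m m]
ammSmmSmmmS => ammummSmmmS   [S → u]
ammummSmmmS => ammummummmS   [S → u]
ammummummmS => ammummummmu   [S → u]

S => aBS => aBmS => aBmmS => aBSmmmS => aBmSmmmS => aBSmmSmmmS => ammSmmSmmmS => ammummSmmmS => ammummummmS => ammummummmu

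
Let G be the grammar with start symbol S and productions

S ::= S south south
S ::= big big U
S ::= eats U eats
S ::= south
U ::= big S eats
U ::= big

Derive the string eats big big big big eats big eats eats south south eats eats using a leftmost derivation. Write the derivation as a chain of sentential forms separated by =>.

S => eats U eats   [S ::= eats U eats]
eats U eats => eats big S eats eats   [U ::= big S eats]
eats big S eats eats => eats big S south south eats eats   [S ::= S south south]
eats big S south south eats eats => eats big big big U south south eats eats   [S ::= big big U]
eats big big big U south south eats eats => eats big big big big S eats south south eats eats   [U ::= big S eats]
eats big big big big S eats south south eats eats => eats big big big big eats U eats eats south south eats eats   [S ::= eats U eats]
eats big big big big eats U eats eats south south eats eats => eats big big big big eats big eats eats south south eats eats   [U ::= big]

S => eats U eats => eats big S eats eats => eats big S south south eats eats => eats big big big U south south eats eats => eats big big big big S eats south south eats eats => eats big big big big eats U eats eats south south eats eats => eats big big big big eats big eats eats south south eats eats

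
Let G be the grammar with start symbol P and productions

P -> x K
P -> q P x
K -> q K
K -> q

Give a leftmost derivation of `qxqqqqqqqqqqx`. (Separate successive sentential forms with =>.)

P => qPx => qxKx => qxqKx => qxqqKx => qxqqqKx => qxqqqqKx => qxqqqqqKx => qxqqqqqqKx => qxqqqqqqqKx => qxqqqqqqqqKx => qxqqqqqqqqqKx => qxqqqqqqqqqqx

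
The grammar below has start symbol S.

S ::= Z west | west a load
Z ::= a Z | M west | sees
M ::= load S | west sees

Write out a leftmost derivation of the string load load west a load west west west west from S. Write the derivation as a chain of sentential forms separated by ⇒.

S ⇒ Z west   [S ::= Z west]
Z west ⇒ M west west   [Z ::= M west]
M west west ⇒ load S west west   [M ::= load S]
load S west west ⇒ load Z west west west   [S ::= Z west]
load Z west west west ⇒ load M west west west west   [Z ::= M west]
load M west west west west ⇒ load load S west west west west   [M ::= load S]
load load S west west west west ⇒ load load west a load west west west west   [S ::= west a load]

S ⇒ Z west ⇒ M west west ⇒ load S west west ⇒ load Z west west west ⇒ load M west west west west ⇒ load load S west west west west ⇒ load load west a load west west west west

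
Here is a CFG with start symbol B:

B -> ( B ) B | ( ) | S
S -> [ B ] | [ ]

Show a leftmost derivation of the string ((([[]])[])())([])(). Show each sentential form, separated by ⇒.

B ⇒ (B)B   [B -> ( B ) B]
(B)B ⇒ ((B)B)B   [B -> ( B ) B]
((B)B)B ⇒ (((B)B)B)B   [B -> ( B ) B]
(((B)B)B)B ⇒ (((S)B)B)B   [B -> S]
(((S)B)B)B ⇒ ((([B])B)B)B   [S -> [ B ]]
((([B])B)B)B ⇒ ((([S])B)B)B   [B -> S]
((([S])B)B)B ⇒ ((([[]])B)B)B   [S -> [ ]]
((([[]])B)B)B ⇒ ((([[]])S)B)B   [B -> S]
((([[]])S)B)B ⇒ ((([[]])[])B)B   [S -> [ ]]
((([[]])[])B)B ⇒ ((([[]])[])())B   [B -> ( )]
((([[]])[])())B ⇒ ((([[]])[])())(B)B   [B -> ( B ) B]
((([[]])[])())(B)B ⇒ ((([[]])[])())(S)B   [B -> S]
((([[]])[])())(S)B ⇒ ((([[]])[])())([])B   [S -> [ ]]
((([[]])[])())([])B ⇒ ((([[]])[])())([])()   [B -> ( )]

B⇒(B)B⇒((B)B)B⇒(((B)B)B)B⇒(((S)B)B)B⇒((([B])B)B)B⇒((([S])B)B)B⇒((([[]])B)B)B⇒((([[]])S)B)B⇒((([[]])[])B)B⇒((([[]])[])())B⇒((([[]])[])())(B)B⇒((([[]])[])())(S)B⇒((([[]])[])())([])B⇒((([[]])[])())([])()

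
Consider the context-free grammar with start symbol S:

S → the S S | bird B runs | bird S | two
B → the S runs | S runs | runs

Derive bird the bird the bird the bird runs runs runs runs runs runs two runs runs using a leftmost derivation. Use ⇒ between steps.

S ⇒ bird B runs   [S → bird B runs]
bird B runs ⇒ bird S runs runs   [B → S runs]
bird S runs runs ⇒ bird the S S runs runs   [S → the S S]
bird the S S runs runs ⇒ bird the bird B runs S runs runs   [S → bird B runs]
bird the bird B runs S runs runs ⇒ bird the bird the S runs runs S runs runs   [B → the S runs]
bird the bird the S runs runs S runs runs ⇒ bird the bird the bird B runs runs runs S runs runs   [S → bird B runs]
bird the bird the bird B runs runs runs S runs runs ⇒ bird the bird the bird the S runs runs runs runs S runs runs   [B → the S runs]
bird the bird the bird the S runs runs runs runs S runs runs ⇒ bird the bird the bird the bird B runs runs runs runs runs S runs runs   [S → bird B runs]
bird the bird the bird the bird B runs runs runs runs runs S runs runs ⇒ bird the bird the bird the bird runs runs runs runs runs runs S runs runs   [B → runs]
bird the bird the bird the bird runs runs runs runs runs runs S runs runs ⇒ bird the bird the bird the bird runs runs runs runs runs runs two runs runs   [S → two]

S ⇒ bird B runs ⇒ bird S runs runs ⇒ bird the S S runs runs ⇒ bird the bird B runs S runs runs ⇒ bird the bird the S runs runs S runs runs ⇒ bird the bird the bird B runs runs runs S runs runs ⇒ bird the bird the bird the S runs runs runs runs S runs runs ⇒ bird the bird the bird the bird B runs runs runs runs runs S runs runs ⇒ bird the bird the bird the bird runs runs runs runs runs runs S runs runs ⇒ bird the bird the bird the bird runs runs runs runs runs runs two runs runs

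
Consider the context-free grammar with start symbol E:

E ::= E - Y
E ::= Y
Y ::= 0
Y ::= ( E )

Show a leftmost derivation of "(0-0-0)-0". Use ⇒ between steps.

E ⇒ E-Y   [E ::= E - Y]
E-Y ⇒ Y-Y   [E ::= Y]
Y-Y ⇒ (E)-Y   [Y ::= ( E )]
(E)-Y ⇒ (E-Y)-Y   [E ::= E - Y]
(E-Y)-Y ⇒ (E-Y-Y)-Y   [E ::= E - Y]
(E-Y-Y)-Y ⇒ (Y-Y-Y)-Y   [E ::= Y]
(Y-Y-Y)-Y ⇒ (0-Y-Y)-Y   [Y ::= 0]
(0-Y-Y)-Y ⇒ (0-0-Y)-Y   [Y ::= 0]
(0-0-Y)-Y ⇒ (0-0-0)-Y   [Y ::= 0]
(0-0-0)-Y ⇒ (0-0-0)-0   [Y ::= 0]

E ⇒ E-Y ⇒ Y-Y ⇒ (E)-Y ⇒ (E-Y)-Y ⇒ (E-Y-Y)-Y ⇒ (Y-Y-Y)-Y ⇒ (0-Y-Y)-Y ⇒ (0-0-Y)-Y ⇒ (0-0-0)-Y ⇒ (0-0-0)-0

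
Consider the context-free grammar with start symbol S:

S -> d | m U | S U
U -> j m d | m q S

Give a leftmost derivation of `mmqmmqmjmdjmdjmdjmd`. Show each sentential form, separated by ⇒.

S ⇒ SU   [S -> S U]
SU ⇒ mUU   [S -> m U]
mUU ⇒ mmqSU   [U -> m q S]
mmqSU ⇒ mmqSUU   [S -> S U]
mmqSUU ⇒ mmqmUUU   [S -> m U]
mmqmUUU ⇒ mmqmmqSUU   [U -> m q S]
mmqmmqSUU ⇒ mmqmmqSUUU   [S -> S U]
mmqmmqSUUU ⇒ mmqmmqmUUUU   [S -> m U]
mmqmmqmUUUU ⇒ mmqmmqmjmdUUU   [U -> j m d]
mmqmmqmjmdUUU ⇒ mmqmmqmjmdjmdUU   [U -> j m d]
mmqmmqmjmdjmdUU ⇒ mmqmmqmjmdjmdjmdU   [U -> j m d]
mmqmmqmjmdjmdjmdU ⇒ mmqmmqmjmdjmdjmdjmd   [U -> j m d]

S ⇒ SU ⇒ mUU ⇒ mmqSU ⇒ mmqSUU ⇒ mmqmUUU ⇒ mmqmmqSUU ⇒ mmqmmqSUUU ⇒ mmqmmqmUUUU ⇒ mmqmmqmjmdUUU ⇒ mmqmmqmjmdjmdUU ⇒ mmqmmqmjmdjmdjmdU ⇒ mmqmmqmjmdjmdjmdjmd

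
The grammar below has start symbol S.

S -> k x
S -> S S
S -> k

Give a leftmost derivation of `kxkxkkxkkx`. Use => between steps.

S=>SS=>kxS=>kxSS=>kxkxS=>kxkxSS=>kxkxSSS=>kxkxkSS=>kxkxkkxS=>kxkxkkxSS=>kxkxkkxkS=>kxkxkkxkkx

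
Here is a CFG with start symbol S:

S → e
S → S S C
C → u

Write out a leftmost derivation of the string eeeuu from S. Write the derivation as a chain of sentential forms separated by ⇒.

S ⇒ SSC   [S → S S C]
SSC ⇒ eSC   [S → e]
eSC ⇒ eSSCC   [S → S S C]
eSSCC ⇒ eeSCC   [S → e]
eeSCC ⇒ eeeCC   [S → e]
eeeCC ⇒ eeeuC   [C → u]
eeeuC ⇒ eeeuu   [C → u]

S ⇒ SSC ⇒ eSC ⇒ eSSCC ⇒ eeSCC ⇒ eeeCC ⇒ eeeuC ⇒ eeeuu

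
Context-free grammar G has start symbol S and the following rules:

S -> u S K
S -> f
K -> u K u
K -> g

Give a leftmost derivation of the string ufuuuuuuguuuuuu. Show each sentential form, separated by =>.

S => uSK   [S -> u S K]
uSK => ufK   [S -> f]
ufK => ufuKu   [K -> u K u]
ufuKu => ufuuKuu   [K -> u K u]
ufuuKuu => ufuuuKuuu   [K -> u K u]
ufuuuKuuu => ufuuuuKuuuu   [K -> u K u]
ufuuuuKuuuu => ufuuuuuKuuuuu   [K -> u K u]
ufuuuuuKuuuuu => ufuuuuuuKuuuuuu   [K -> u K u]
ufuuuuuuKuuuuuu => ufuuuuuuguuuuuu   [K -> g]

S => uSK => ufK => ufuKu => ufuuKuu => ufuuuKuuu => ufuuuuKuuuu => ufuuuuuKuuuuu => ufuuuuuuKuuuuuu => ufuuuuuuguuuuuu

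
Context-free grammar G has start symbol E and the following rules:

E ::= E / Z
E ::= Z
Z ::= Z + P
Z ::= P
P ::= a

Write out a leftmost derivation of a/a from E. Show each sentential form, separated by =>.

E => E/Z => Z/Z => P/Z => a/Z => a/P => a/a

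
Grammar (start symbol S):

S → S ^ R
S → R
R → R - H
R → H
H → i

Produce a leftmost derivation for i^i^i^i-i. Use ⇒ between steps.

S ⇒ S^R ⇒ S^R^R ⇒ S^R^R^R ⇒ R^R^R^R ⇒ H^R^R^R ⇒ i^R^R^R ⇒ i^H^R^R ⇒ i^i^R^R ⇒ i^i^H^R ⇒ i^i^i^R ⇒ i^i^i^R-H ⇒ i^i^i^H-H ⇒ i^i^i^i-H ⇒ i^i^i^i-i

S ⇒ S^R   [S → S ^ R]
S^R ⇒ S^R^R   [S → S ^ R]
S^R^R ⇒ S^R^R^R   [S → S ^ R]
S^R^R^R ⇒ R^R^R^R   [S → R]
R^R^R^R ⇒ H^R^R^R   [R → H]
H^R^R^R ⇒ i^R^R^R   [H → i]
i^R^R^R ⇒ i^H^R^R   [R → H]
i^H^R^R ⇒ i^i^R^R   [H → i]
i^i^R^R ⇒ i^i^H^R   [R → H]
i^i^H^R ⇒ i^i^i^R   [H → i]
i^i^i^R ⇒ i^i^i^R-H   [R → R - H]
i^i^i^R-H ⇒ i^i^i^H-H   [R → H]
i^i^i^H-H ⇒ i^i^i^i-H   [H → i]
i^i^i^i-H ⇒ i^i^i^i-i   [H → i]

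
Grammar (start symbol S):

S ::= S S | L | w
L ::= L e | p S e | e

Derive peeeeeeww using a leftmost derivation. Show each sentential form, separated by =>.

S => SS   [S ::= S S]
SS => SSS   [S ::= S S]
SSS => LSS   [S ::= L]
LSS => LeSS   [L ::= L e]
LeSS => LeeSS   [L ::= L e]
LeeSS => pSeeeSS   [L ::= p S e]
pSeeeSS => pLeeeSS   [S ::= L]
pLeeeSS => pLeeeeSS   [L ::= L e]
pLeeeeSS => pLeeeeeSS   [L ::= L e]
pLeeeeeSS => peeeeeeSS   [L ::= e]
peeeeeeSS => peeeeeewS   [S ::= w]
peeeeeewS => peeeeeeww   [S ::= w]

S=>SS=>SSS=>LSS=>LeSS=>LeeSS=>pSeeeSS=>pLeeeSS=>pLeeeeSS=>pLeeeeeSS=>peeeeeeSS=>peeeeeewS=>peeeeeeww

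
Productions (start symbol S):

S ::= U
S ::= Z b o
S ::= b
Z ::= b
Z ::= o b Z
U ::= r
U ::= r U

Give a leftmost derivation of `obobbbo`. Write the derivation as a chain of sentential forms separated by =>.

S => Zbo => obZbo => obobZbo => obobbbo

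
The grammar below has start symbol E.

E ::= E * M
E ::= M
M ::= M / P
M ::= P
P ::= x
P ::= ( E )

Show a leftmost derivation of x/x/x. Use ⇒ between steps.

E ⇒ M ⇒ M/P ⇒ M/P/P ⇒ P/P/P ⇒ x/P/P ⇒ x/x/P ⇒ x/x/x

E ⇒ M   [E ::= M]
M ⇒ M/P   [M ::= M / P]
M/P ⇒ M/P/P   [M ::= M / P]
M/P/P ⇒ P/P/P   [M ::= P]
P/P/P ⇒ x/P/P   [P ::= x]
x/P/P ⇒ x/x/P   [P ::= x]
x/x/P ⇒ x/x/x   [P ::= x]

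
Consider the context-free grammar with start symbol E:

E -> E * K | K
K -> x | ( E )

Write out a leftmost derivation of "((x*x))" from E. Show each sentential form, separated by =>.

E => K => (E) => (K) => ((E)) => ((E*K)) => ((K*K)) => ((x*K)) => ((x*x))

E => K   [E -> K]
K => (E)   [K -> ( E )]
(E) => (K)   [E -> K]
(K) => ((E))   [K -> ( E )]
((E)) => ((E*K))   [E -> E * K]
((E*K)) => ((K*K))   [E -> K]
((K*K)) => ((x*K))   [K -> x]
((x*K)) => ((x*x))   [K -> x]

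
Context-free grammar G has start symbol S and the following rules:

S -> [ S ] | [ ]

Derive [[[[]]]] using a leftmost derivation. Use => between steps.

S=>[S]=>[[S]]=>[[[S]]]=>[[[[]]]]

S => [S]   [S -> [ S ]]
[S] => [[S]]   [S -> [ S ]]
[[S]] => [[[S]]]   [S -> [ S ]]
[[[S]]] => [[[[]]]]   [S -> [ ]]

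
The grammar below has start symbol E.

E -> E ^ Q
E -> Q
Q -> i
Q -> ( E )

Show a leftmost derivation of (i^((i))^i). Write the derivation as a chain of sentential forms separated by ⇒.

E ⇒ Q ⇒ (E) ⇒ (E^Q) ⇒ (E^Q^Q) ⇒ (Q^Q^Q) ⇒ (i^Q^Q) ⇒ (i^(E)^Q) ⇒ (i^(Q)^Q) ⇒ (i^((E))^Q) ⇒ (i^((Q))^Q) ⇒ (i^((i))^Q) ⇒ (i^((i))^i)

E ⇒ Q   [E -> Q]
Q ⇒ (E)   [Q -> ( E )]
(E) ⇒ (E^Q)   [E -> E ^ Q]
(E^Q) ⇒ (E^Q^Q)   [E -> E ^ Q]
(E^Q^Q) ⇒ (Q^Q^Q)   [E -> Q]
(Q^Q^Q) ⇒ (i^Q^Q)   [Q -> i]
(i^Q^Q) ⇒ (i^(E)^Q)   [Q -> ( E )]
(i^(E)^Q) ⇒ (i^(Q)^Q)   [E -> Q]
(i^(Q)^Q) ⇒ (i^((E))^Q)   [Q -> ( E )]
(i^((E))^Q) ⇒ (i^((Q))^Q)   [E -> Q]
(i^((Q))^Q) ⇒ (i^((i))^Q)   [Q -> i]
(i^((i))^Q) ⇒ (i^((i))^i)   [Q -> i]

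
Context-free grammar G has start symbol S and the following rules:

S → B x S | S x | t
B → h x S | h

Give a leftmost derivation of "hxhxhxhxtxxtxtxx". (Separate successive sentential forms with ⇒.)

S ⇒ Sx ⇒ Sxx ⇒ BxSxx ⇒ hxSxx ⇒ hxBxSxx ⇒ hxhxSxSxx ⇒ hxhxBxSxSxx ⇒ hxhxhxSxSxSxx ⇒ hxhxhxBxSxSxSxx ⇒ hxhxhxhxSxSxSxx ⇒ hxhxhxhxSxxSxSxx ⇒ hxhxhxhxtxxSxSxx ⇒ hxhxhxhxtxxtxSxx ⇒ hxhxhxhxtxxtxtxx

S ⇒ Sx   [S → S x]
Sx ⇒ Sxx   [S → S x]
Sxx ⇒ BxSxx   [S → B x S]
BxSxx ⇒ hxSxx   [B → h]
hxSxx ⇒ hxBxSxx   [S → B x S]
hxBxSxx ⇒ hxhxSxSxx   [B → h x S]
hxhxSxSxx ⇒ hxhxBxSxSxx   [S → B x S]
hxhxBxSxSxx ⇒ hxhxhxSxSxSxx   [B → h x S]
hxhxhxSxSxSxx ⇒ hxhxhxBxSxSxSxx   [S → B x S]
hxhxhxBxSxSxSxx ⇒ hxhxhxhxSxSxSxx   [B → h]
hxhxhxhxSxSxSxx ⇒ hxhxhxhxSxxSxSxx   [S → S x]
hxhxhxhxSxxSxSxx ⇒ hxhxhxhxtxxSxSxx   [S → t]
hxhxhxhxtxxSxSxx ⇒ hxhxhxhxtxxtxSxx   [S → t]
hxhxhxhxtxxtxSxx ⇒ hxhxhxhxtxxtxtxx   [S → t]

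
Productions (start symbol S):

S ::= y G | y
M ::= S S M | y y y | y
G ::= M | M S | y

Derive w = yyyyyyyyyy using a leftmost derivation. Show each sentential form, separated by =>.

S => yG => yM => ySSM => yyGSM => yyMSSM => yySSMSSM => yyySMSSM => yyyyMSSM => yyyyyyySSM => yyyyyyyySM => yyyyyyyyyM => yyyyyyyyyy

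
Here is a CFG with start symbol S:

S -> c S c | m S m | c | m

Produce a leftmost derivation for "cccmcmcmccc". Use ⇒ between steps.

S ⇒ cSc ⇒ ccScc ⇒ cccSccc ⇒ cccmSmccc ⇒ cccmcScmccc ⇒ cccmcmcmccc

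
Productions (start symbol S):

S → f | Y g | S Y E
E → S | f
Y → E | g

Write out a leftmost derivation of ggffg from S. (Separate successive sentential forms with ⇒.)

S ⇒ Yg ⇒ Eg ⇒ Sg ⇒ SYEg ⇒ YgYEg ⇒ ggYEg ⇒ ggEEg ⇒ ggfEg ⇒ ggffg

S ⇒ Yg   [S → Y g]
Yg ⇒ Eg   [Y → E]
Eg ⇒ Sg   [E → S]
Sg ⇒ SYEg   [S → S Y E]
SYEg ⇒ YgYEg   [S → Y g]
YgYEg ⇒ ggYEg   [Y → g]
ggYEg ⇒ ggEEg   [Y → E]
ggEEg ⇒ ggfEg   [E → f]
ggfEg ⇒ ggffg   [E → f]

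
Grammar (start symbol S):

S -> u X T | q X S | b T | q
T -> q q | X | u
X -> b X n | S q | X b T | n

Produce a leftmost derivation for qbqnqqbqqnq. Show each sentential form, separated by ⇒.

S⇒qXS⇒qbXnS⇒qbXbTnS⇒qbSqbTnS⇒qbqXSqbTnS⇒qbqnSqbTnS⇒qbqnqqbTnS⇒qbqnqqbqqnS⇒qbqnqqbqqnq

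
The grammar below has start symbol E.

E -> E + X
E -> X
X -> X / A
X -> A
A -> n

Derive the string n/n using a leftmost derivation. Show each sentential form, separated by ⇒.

E⇒X⇒X/A⇒A/A⇒n/A⇒n/n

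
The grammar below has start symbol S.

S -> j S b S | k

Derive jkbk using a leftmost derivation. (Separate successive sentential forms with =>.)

S => jSbS   [S -> j S b S]
jSbS => jkbS   [S -> k]
jkbS => jkbk   [S -> k]

S => jSbS => jkbS => jkbk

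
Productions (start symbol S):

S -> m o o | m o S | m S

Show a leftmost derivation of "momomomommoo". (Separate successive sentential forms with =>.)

S => moS   [S -> m o S]
moS => momoS   [S -> m o S]
momoS => momomoS   [S -> m o S]
momomoS => momomomoS   [S -> m o S]
momomomoS => momomomomS   [S -> m S]
momomomomS => momomomommoo   [S -> m o o]

S => moS => momoS => momomoS => momomomoS => momomomomS => momomomommoo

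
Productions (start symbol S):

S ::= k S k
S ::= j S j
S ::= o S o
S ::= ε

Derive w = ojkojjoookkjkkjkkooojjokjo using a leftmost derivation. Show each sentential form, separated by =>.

S => oSo => ojSjo => ojkSkjo => ojkoSokjo => ojkojSjokjo => ojkojjSjjokjo => ojkojjoSojjokjo => ojkojjooSoojjokjo => ojkojjoooSooojjokjo => ojkojjoookSkooojjokjo => ojkojjoookkSkkooojjokjo => ojkojjoookkjSjkkooojjokjo => ojkojjoookkjkSkjkkooojjokjo => ojkojjoookkjkkjkkooojjokjo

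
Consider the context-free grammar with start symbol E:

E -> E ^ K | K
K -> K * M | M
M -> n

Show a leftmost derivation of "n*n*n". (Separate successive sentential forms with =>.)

E=>K=>K*M=>K*M*M=>M*M*M=>n*M*M=>n*n*M=>n*n*n

E => K   [E -> K]
K => K*M   [K -> K * M]
K*M => K*M*M   [K -> K * M]
K*M*M => M*M*M   [K -> M]
M*M*M => n*M*M   [M -> n]
n*M*M => n*n*M   [M -> n]
n*n*M => n*n*n   [M -> n]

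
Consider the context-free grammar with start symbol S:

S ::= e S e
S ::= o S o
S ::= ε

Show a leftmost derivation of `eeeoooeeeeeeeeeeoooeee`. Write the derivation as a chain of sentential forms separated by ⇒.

S ⇒ eSe ⇒ eeSee ⇒ eeeSeee ⇒ eeeoSoeee ⇒ eeeooSooeee ⇒ eeeoooSoooeee ⇒ eeeoooeSeoooeee ⇒ eeeoooeeSeeoooeee ⇒ eeeoooeeeSeeeoooeee ⇒ eeeoooeeeeSeeeeoooeee ⇒ eeeoooeeeeeSeeeeeoooeee ⇒ eeeoooeeeeeeeeeeoooeee

S ⇒ eSe   [S ::= e S e]
eSe ⇒ eeSee   [S ::= e S e]
eeSee ⇒ eeeSeee   [S ::= e S e]
eeeSeee ⇒ eeeoSoeee   [S ::= o S o]
eeeoSoeee ⇒ eeeooSooeee   [S ::= o S o]
eeeooSooeee ⇒ eeeoooSoooeee   [S ::= o S o]
eeeoooSoooeee ⇒ eeeoooeSeoooeee   [S ::= e S e]
eeeoooeSeoooeee ⇒ eeeoooeeSeeoooeee   [S ::= e S e]
eeeoooeeSeeoooeee ⇒ eeeoooeeeSeeeoooeee   [S ::= e S e]
eeeoooeeeSeeeoooeee ⇒ eeeoooeeeeSeeeeoooeee   [S ::= e S e]
eeeoooeeeeSeeeeoooeee ⇒ eeeoooeeeeeSeeeeeoooeee   [S ::= e S e]
eeeoooeeeeeSeeeeeoooeee ⇒ eeeoooeeeeeeeeeeoooeee   [S ::= ε]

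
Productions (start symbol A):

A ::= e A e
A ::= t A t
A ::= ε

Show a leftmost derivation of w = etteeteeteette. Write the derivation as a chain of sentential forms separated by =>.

A => eAe   [A ::= e A e]
eAe => etAte   [A ::= t A t]
etAte => ettAtte   [A ::= t A t]
ettAtte => etteAette   [A ::= e A e]
etteAette => etteeAeette   [A ::= e A e]
etteeAeette => etteetAteette   [A ::= t A t]
etteetAteette => etteeteAeteette   [A ::= e A e]
etteeteAeteette => etteeteeteette   [A ::= ε]

A => eAe => etAte => ettAtte => etteAette => etteeAeette => etteetAteette => etteeteAeteette => etteeteeteette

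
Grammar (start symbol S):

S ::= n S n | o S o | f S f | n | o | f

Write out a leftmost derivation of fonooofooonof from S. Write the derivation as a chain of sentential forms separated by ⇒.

S ⇒ fSf ⇒ foSof ⇒ fonSnof ⇒ fonoSonof ⇒ fonooSoonof ⇒ fonoooSooonof ⇒ fonooofooonof

S ⇒ fSf   [S ::= f S f]
fSf ⇒ foSof   [S ::= o S o]
foSof ⇒ fonSnof   [S ::= n S n]
fonSnof ⇒ fonoSonof   [S ::= o S o]
fonoSonof ⇒ fonooSoonof   [S ::= o S o]
fonooSoonof ⇒ fonoooSooonof   [S ::= o S o]
fonoooSooonof ⇒ fonooofooonof   [S ::= f]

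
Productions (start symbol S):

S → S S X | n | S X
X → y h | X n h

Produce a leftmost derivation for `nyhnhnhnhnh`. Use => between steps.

S=>SX=>nX=>nXnh=>nXnhnh=>nXnhnhnh=>nXnhnhnhnh=>nyhnhnhnhnh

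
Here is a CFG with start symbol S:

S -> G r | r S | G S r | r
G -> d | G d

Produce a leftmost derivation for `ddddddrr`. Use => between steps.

S=>GSr=>GdSr=>GddSr=>GdddSr=>GddddSr=>GdddddSr=>ddddddSr=>ddddddrr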